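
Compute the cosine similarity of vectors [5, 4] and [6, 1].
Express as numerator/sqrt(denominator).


dot = 34. |a|^2 = 41, |b|^2 = 37. cos = 34/sqrt(1517).

34/sqrt(1517)


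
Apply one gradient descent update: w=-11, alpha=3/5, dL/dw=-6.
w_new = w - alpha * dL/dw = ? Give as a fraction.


w_new = -11 - 3/5 * -6 = -11 - -18/5 = -37/5.

-37/5


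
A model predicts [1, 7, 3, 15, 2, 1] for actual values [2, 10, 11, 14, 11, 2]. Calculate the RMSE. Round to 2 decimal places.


MSE = 26.1667. RMSE = sqrt(26.1667) = 5.12.

5.12


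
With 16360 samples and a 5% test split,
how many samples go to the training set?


Test set = 16360 * 5% = 818. Training set = 16360 - 818 = 15542.

15542


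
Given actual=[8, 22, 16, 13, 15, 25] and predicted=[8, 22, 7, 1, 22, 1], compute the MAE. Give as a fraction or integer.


MAE = (1/6) * (|8-8|=0 + |22-22|=0 + |16-7|=9 + |13-1|=12 + |15-22|=7 + |25-1|=24). Sum = 52. MAE = 26/3.

26/3


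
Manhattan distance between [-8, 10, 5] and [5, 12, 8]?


d = sum of absolute differences: |-8-5|=13 + |10-12|=2 + |5-8|=3 = 18.

18


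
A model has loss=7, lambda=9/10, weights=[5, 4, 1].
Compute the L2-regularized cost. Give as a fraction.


L2 sq norm = sum(w^2) = 42. J = 7 + 9/10 * 42 = 224/5.

224/5


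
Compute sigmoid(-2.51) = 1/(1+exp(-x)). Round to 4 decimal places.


sigma(-2.51) = 1/(1+e^(2.51)) = 1/(1+12.304930) = 1/13.304930 = 0.0752.

0.0752


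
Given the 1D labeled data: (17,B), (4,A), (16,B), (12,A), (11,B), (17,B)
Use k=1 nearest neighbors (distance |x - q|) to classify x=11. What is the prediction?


Distances: |17-11|=6, |4-11|=7, |16-11|=5, |12-11|=1, |11-11|=0, |17-11|=6. 1 nearest: (11,B). Counts: {'B': 1}. Majority class: B.

B


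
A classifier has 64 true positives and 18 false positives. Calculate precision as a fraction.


Precision = TP / (TP + FP) = 64 / 82 = 32/41.

32/41


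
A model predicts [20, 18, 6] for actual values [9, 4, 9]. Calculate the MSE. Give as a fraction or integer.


MSE = (1/3) * ((9-20)^2=121 + (4-18)^2=196 + (9-6)^2=9). Sum = 326. MSE = 326/3.

326/3


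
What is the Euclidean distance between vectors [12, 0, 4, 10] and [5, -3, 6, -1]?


d = sqrt(sum of squared differences). (12-5)^2=49, (0--3)^2=9, (4-6)^2=4, (10--1)^2=121. Sum = 183.

sqrt(183)


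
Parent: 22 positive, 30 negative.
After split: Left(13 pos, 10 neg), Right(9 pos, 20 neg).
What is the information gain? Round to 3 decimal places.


H(parent) = 0.9829. H(left) = 0.9877, H(right) = 0.8936. Weighted = (23/52)*0.9877 + (29/52)*0.8936 = 0.9352. IG = 0.9829 - 0.9352 = 0.0477, which rounds to 0.048.

0.048


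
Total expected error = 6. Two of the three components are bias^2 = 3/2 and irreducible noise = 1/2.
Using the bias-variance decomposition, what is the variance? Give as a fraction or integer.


Total error = bias^2 + variance + irreducible noise. So variance = 6 - 3/2 - 1/2 = 4.

4


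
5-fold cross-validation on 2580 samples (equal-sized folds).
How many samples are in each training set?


Each validation fold has 2580/5 = 516 samples. Training set = 2580 - 516 = 2064.

2064


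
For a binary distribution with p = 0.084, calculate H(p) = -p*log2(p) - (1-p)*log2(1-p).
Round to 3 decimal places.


H = -0.084*log2(0.084) - 0.916*log2(0.916) = 0.416.

0.416


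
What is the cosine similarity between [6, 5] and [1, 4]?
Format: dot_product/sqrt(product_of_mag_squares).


dot = 26. |a|^2 = 61, |b|^2 = 17. cos = 26/sqrt(1037).

26/sqrt(1037)


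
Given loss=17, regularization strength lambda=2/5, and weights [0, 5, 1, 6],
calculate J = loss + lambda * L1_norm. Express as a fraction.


L1 norm = sum(|w|) = 12. J = 17 + 2/5 * 12 = 109/5.

109/5


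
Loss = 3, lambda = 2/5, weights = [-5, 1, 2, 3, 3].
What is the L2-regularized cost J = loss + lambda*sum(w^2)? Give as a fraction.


L2 sq norm = sum(w^2) = 48. J = 3 + 2/5 * 48 = 111/5.

111/5


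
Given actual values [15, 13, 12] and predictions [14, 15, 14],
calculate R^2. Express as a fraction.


Mean(y) = 40/3. SS_res = 9. SS_tot = 14/3. R^2 = 1 - 9/(14/3) = -13/14.

-13/14


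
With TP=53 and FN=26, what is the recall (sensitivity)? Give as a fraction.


Recall = TP / (TP + FN) = 53 / 79 = 53/79.

53/79


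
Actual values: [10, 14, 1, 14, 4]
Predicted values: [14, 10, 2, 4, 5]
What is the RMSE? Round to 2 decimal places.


MSE = 26.8000. RMSE = sqrt(26.8000) = 5.18.

5.18


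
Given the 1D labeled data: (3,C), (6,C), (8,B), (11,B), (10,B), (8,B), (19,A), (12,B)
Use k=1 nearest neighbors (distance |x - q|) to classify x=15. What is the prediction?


Distances: |3-15|=12, |6-15|=9, |8-15|=7, |11-15|=4, |10-15|=5, |8-15|=7, |19-15|=4, |12-15|=3. 1 nearest: (12,B). Counts: {'B': 1}. Majority class: B.

B


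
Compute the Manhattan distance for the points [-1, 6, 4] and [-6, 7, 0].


d = sum of absolute differences: |-1--6|=5 + |6-7|=1 + |4-0|=4 = 10.

10


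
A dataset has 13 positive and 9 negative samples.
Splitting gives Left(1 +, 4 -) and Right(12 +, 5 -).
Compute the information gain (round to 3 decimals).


H(parent) = 0.9760. H(left) = 0.7219, H(right) = 0.8740. Weighted = (5/22)*0.7219 + (17/22)*0.8740 = 0.8394. IG = 0.9760 - 0.8394 = 0.1366, which rounds to 0.137.

0.137


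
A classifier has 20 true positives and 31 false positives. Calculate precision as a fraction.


Precision = TP / (TP + FP) = 20 / 51 = 20/51.

20/51


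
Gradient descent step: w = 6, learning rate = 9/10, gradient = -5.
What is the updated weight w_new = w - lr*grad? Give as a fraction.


w_new = 6 - 9/10 * -5 = 6 - -9/2 = 21/2.

21/2


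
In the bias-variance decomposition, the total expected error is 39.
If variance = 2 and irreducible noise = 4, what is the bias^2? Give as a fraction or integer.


Total error = bias^2 + variance + irreducible noise. So bias^2 = 39 - 2 - 4 = 33.

33


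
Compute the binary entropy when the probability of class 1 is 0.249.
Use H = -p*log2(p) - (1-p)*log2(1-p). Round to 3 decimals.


H = -0.249*log2(0.249) - 0.751*log2(0.751) = 0.810.

0.810


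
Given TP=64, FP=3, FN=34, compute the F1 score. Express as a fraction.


Precision = 64/67 = 64/67. Recall = 64/98 = 32/49. F1 = 2*P*R/(P+R) = 128/165.

128/165


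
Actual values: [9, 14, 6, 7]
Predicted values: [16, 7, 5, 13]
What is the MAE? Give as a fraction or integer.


MAE = (1/4) * (|9-16|=7 + |14-7|=7 + |6-5|=1 + |7-13|=6). Sum = 21. MAE = 21/4.

21/4


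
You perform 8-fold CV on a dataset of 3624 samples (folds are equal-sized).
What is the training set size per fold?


Each validation fold has 3624/8 = 453 samples. Training set = 3624 - 453 = 3171.

3171


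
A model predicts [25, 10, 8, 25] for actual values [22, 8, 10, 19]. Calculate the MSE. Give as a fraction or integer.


MSE = (1/4) * ((22-25)^2=9 + (8-10)^2=4 + (10-8)^2=4 + (19-25)^2=36). Sum = 53. MSE = 53/4.

53/4


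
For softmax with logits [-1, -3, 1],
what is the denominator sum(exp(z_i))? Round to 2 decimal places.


Denom = e^-1=0.3679 + e^-3=0.0498 + e^1=2.7183. Sum = 3.1360, which rounds to 3.14.

3.14


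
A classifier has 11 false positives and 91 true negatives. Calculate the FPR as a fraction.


FPR = FP / (FP + TN) = 11 / 102 = 11/102.

11/102


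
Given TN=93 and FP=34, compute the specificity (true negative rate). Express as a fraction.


Specificity = TN / (TN + FP) = 93 / 127 = 93/127.

93/127


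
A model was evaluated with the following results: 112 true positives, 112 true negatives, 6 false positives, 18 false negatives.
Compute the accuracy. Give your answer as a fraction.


Accuracy = (TP + TN) / (TP + TN + FP + FN) = (112 + 112) / 248 = 28/31.

28/31


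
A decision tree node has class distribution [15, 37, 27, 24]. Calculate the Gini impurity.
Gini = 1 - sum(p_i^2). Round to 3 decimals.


Total = 103. Proportions: 15/103, 37/103, 27/103, 24/103. sum(p_i^2) = 0.2733. Gini = 1 - 0.2733 = 0.7267, which rounds to 0.727.

0.727


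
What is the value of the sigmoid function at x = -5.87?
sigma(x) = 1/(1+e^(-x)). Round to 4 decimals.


sigma(-5.87) = 1/(1+e^(5.87)) = 1/(1+354.248980) = 1/355.248980 = 0.0028.

0.0028


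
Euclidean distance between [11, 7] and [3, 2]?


d = sqrt(sum of squared differences). (11-3)^2=64, (7-2)^2=25. Sum = 89.

sqrt(89)


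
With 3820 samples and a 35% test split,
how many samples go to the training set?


Test set = 3820 * 35% = 1337. Training set = 3820 - 1337 = 2483.

2483


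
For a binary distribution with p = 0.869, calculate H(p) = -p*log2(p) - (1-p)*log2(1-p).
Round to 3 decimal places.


H = -0.869*log2(0.869) - 0.131*log2(0.131) = 0.560.

0.560


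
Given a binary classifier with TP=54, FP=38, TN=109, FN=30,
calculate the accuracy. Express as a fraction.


Accuracy = (TP + TN) / (TP + TN + FP + FN) = (54 + 109) / 231 = 163/231.

163/231


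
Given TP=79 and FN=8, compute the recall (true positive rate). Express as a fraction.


Recall = TP / (TP + FN) = 79 / 87 = 79/87.

79/87


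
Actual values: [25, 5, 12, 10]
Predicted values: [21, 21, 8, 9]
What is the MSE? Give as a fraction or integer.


MSE = (1/4) * ((25-21)^2=16 + (5-21)^2=256 + (12-8)^2=16 + (10-9)^2=1). Sum = 289. MSE = 289/4.

289/4


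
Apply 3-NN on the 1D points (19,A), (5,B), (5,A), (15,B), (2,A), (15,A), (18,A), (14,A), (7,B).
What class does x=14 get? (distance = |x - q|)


Distances: |19-14|=5, |5-14|=9, |5-14|=9, |15-14|=1, |2-14|=12, |15-14|=1, |18-14|=4, |14-14|=0, |7-14|=7. 3 nearest: (14,A), (15,A), (15,B). Counts: {'A': 2, 'B': 1}. Majority class: A.

A


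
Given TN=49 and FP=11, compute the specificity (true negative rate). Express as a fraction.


Specificity = TN / (TN + FP) = 49 / 60 = 49/60.

49/60


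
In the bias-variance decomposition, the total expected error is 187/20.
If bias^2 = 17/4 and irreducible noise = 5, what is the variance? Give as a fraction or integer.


Total error = bias^2 + variance + irreducible noise. So variance = 187/20 - 17/4 - 5 = 1/10.

1/10


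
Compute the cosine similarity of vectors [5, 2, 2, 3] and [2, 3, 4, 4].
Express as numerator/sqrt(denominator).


dot = 36. |a|^2 = 42, |b|^2 = 45. cos = 36/sqrt(1890).

36/sqrt(1890)


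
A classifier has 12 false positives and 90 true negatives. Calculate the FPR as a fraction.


FPR = FP / (FP + TN) = 12 / 102 = 2/17.

2/17


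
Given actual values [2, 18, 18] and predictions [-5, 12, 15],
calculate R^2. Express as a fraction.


Mean(y) = 38/3. SS_res = 94. SS_tot = 512/3. R^2 = 1 - 94/(512/3) = 115/256.

115/256


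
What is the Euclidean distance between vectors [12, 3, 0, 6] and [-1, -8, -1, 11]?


d = sqrt(sum of squared differences). (12--1)^2=169, (3--8)^2=121, (0--1)^2=1, (6-11)^2=25. Sum = 316.

sqrt(316)


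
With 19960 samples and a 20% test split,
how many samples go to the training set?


Test set = 19960 * 20% = 3992. Training set = 19960 - 3992 = 15968.

15968


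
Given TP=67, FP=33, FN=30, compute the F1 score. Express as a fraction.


Precision = 67/100 = 67/100. Recall = 67/97 = 67/97. F1 = 2*P*R/(P+R) = 134/197.

134/197


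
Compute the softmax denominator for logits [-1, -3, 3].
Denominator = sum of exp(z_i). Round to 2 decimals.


Denom = e^-1=0.3679 + e^-3=0.0498 + e^3=20.0855. Sum = 20.5032, which rounds to 20.50.

20.50


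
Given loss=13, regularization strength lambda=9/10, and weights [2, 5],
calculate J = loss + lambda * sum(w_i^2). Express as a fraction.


L2 sq norm = sum(w^2) = 29. J = 13 + 9/10 * 29 = 391/10.

391/10


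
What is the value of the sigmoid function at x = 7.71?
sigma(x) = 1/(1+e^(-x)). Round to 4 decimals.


sigma(7.71) = 1/(1+e^(-7.71)) = 1/(1+0.000448) = 1/1.000448 = 0.9996.

0.9996


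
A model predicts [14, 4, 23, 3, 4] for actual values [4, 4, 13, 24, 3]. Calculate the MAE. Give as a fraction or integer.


MAE = (1/5) * (|4-14|=10 + |4-4|=0 + |13-23|=10 + |24-3|=21 + |3-4|=1). Sum = 42. MAE = 42/5.

42/5


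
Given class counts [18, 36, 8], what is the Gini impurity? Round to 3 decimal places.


Total = 62. Proportions: 18/62, 36/62, 8/62. sum(p_i^2) = 0.4381. Gini = 1 - 0.4381 = 0.5619, which rounds to 0.562.

0.562


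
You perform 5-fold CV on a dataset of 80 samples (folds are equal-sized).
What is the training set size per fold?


Each validation fold has 80/5 = 16 samples. Training set = 80 - 16 = 64.

64


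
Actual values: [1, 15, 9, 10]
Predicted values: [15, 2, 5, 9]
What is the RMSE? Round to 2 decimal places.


MSE = 95.5000. RMSE = sqrt(95.5000) = 9.77.

9.77


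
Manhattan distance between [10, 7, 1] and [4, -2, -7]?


d = sum of absolute differences: |10-4|=6 + |7--2|=9 + |1--7|=8 = 23.

23


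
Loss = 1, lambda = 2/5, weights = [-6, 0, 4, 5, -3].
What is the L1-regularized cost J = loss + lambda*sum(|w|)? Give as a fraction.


L1 norm = sum(|w|) = 18. J = 1 + 2/5 * 18 = 41/5.

41/5


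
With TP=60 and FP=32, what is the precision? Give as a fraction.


Precision = TP / (TP + FP) = 60 / 92 = 15/23.

15/23


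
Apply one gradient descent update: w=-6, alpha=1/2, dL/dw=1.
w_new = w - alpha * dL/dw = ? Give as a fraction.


w_new = -6 - 1/2 * 1 = -6 - 1/2 = -13/2.

-13/2


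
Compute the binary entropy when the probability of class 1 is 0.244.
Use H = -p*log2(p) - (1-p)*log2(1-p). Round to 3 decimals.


H = -0.244*log2(0.244) - 0.756*log2(0.756) = 0.802.

0.802


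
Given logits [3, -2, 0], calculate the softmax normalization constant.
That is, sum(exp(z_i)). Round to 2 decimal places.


Denom = e^3=20.0855 + e^-2=0.1353 + e^0=1.0000. Sum = 21.2208, which rounds to 21.22.

21.22


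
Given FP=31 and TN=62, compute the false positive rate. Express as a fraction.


FPR = FP / (FP + TN) = 31 / 93 = 1/3.

1/3


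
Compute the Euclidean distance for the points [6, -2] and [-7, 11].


d = sqrt(sum of squared differences). (6--7)^2=169, (-2-11)^2=169. Sum = 338.

sqrt(338)


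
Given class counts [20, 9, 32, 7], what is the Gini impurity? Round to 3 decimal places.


Total = 68. Proportions: 20/68, 9/68, 32/68, 7/68. sum(p_i^2) = 0.3361. Gini = 1 - 0.3361 = 0.6639, which rounds to 0.664.

0.664


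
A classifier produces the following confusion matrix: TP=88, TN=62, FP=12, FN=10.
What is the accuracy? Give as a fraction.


Accuracy = (TP + TN) / (TP + TN + FP + FN) = (88 + 62) / 172 = 75/86.

75/86


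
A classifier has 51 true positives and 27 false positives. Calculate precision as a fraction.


Precision = TP / (TP + FP) = 51 / 78 = 17/26.

17/26


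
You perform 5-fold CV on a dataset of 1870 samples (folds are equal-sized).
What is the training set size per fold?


Each validation fold has 1870/5 = 374 samples. Training set = 1870 - 374 = 1496.

1496


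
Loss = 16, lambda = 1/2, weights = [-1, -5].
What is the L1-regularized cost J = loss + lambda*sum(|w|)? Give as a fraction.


L1 norm = sum(|w|) = 6. J = 16 + 1/2 * 6 = 19.

19


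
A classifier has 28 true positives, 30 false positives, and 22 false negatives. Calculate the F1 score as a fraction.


Precision = 28/58 = 14/29. Recall = 28/50 = 14/25. F1 = 2*P*R/(P+R) = 14/27.

14/27


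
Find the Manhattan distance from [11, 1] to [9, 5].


d = sum of absolute differences: |11-9|=2 + |1-5|=4 = 6.

6


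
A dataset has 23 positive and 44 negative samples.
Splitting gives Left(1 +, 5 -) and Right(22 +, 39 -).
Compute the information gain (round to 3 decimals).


H(parent) = 0.9279. H(left) = 0.6500, H(right) = 0.9432. Weighted = (6/67)*0.6500 + (61/67)*0.9432 = 0.9169. IG = 0.9279 - 0.9169 = 0.0110, which rounds to 0.011.

0.011


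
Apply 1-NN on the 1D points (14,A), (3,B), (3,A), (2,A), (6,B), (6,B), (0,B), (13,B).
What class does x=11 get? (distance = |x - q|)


Distances: |14-11|=3, |3-11|=8, |3-11|=8, |2-11|=9, |6-11|=5, |6-11|=5, |0-11|=11, |13-11|=2. 1 nearest: (13,B). Counts: {'B': 1}. Majority class: B.

B


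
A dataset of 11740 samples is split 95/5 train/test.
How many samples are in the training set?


Test set = 11740 * 5% = 587. Training set = 11740 - 587 = 11153.

11153


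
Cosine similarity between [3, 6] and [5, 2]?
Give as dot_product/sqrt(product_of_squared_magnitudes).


dot = 27. |a|^2 = 45, |b|^2 = 29. cos = 27/sqrt(1305).

27/sqrt(1305)


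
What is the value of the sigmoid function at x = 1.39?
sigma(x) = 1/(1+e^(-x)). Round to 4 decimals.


sigma(1.39) = 1/(1+e^(-1.39)) = 1/(1+0.249075) = 1/1.249075 = 0.8006.

0.8006


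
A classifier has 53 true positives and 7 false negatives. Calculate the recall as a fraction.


Recall = TP / (TP + FN) = 53 / 60 = 53/60.

53/60


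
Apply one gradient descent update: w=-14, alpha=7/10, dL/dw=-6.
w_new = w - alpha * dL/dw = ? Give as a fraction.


w_new = -14 - 7/10 * -6 = -14 - -21/5 = -49/5.

-49/5


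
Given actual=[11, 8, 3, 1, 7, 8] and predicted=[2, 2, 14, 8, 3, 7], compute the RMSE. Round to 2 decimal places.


MSE = 50.6667. RMSE = sqrt(50.6667) = 7.12.

7.12


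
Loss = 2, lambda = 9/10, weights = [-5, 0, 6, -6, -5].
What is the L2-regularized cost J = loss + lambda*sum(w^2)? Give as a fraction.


L2 sq norm = sum(w^2) = 122. J = 2 + 9/10 * 122 = 559/5.

559/5


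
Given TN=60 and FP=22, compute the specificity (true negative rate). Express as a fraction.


Specificity = TN / (TN + FP) = 60 / 82 = 30/41.

30/41


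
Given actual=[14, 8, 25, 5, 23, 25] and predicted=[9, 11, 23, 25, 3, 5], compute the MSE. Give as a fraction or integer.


MSE = (1/6) * ((14-9)^2=25 + (8-11)^2=9 + (25-23)^2=4 + (5-25)^2=400 + (23-3)^2=400 + (25-5)^2=400). Sum = 1238. MSE = 619/3.

619/3


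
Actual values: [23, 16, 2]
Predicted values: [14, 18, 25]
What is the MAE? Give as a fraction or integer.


MAE = (1/3) * (|23-14|=9 + |16-18|=2 + |2-25|=23). Sum = 34. MAE = 34/3.

34/3


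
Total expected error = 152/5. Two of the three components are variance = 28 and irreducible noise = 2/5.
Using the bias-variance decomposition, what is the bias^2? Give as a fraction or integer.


Total error = bias^2 + variance + irreducible noise. So bias^2 = 152/5 - 28 - 2/5 = 2.

2


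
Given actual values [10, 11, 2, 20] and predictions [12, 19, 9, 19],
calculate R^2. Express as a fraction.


Mean(y) = 43/4. SS_res = 118. SS_tot = 651/4. R^2 = 1 - 118/(651/4) = 179/651.

179/651


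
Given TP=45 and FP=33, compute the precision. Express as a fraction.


Precision = TP / (TP + FP) = 45 / 78 = 15/26.

15/26


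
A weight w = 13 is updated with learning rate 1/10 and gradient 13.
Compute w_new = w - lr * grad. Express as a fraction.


w_new = 13 - 1/10 * 13 = 13 - 13/10 = 117/10.

117/10


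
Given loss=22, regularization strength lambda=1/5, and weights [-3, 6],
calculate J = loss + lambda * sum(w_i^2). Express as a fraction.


L2 sq norm = sum(w^2) = 45. J = 22 + 1/5 * 45 = 31.

31


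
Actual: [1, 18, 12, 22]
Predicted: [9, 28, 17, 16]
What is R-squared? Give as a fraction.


Mean(y) = 53/4. SS_res = 225. SS_tot = 1003/4. R^2 = 1 - 225/(1003/4) = 103/1003.

103/1003


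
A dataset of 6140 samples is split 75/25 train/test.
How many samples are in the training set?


Test set = 6140 * 25% = 1535. Training set = 6140 - 1535 = 4605.

4605


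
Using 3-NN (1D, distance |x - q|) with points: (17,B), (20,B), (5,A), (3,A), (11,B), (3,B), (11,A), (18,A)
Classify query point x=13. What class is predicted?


Distances: |17-13|=4, |20-13|=7, |5-13|=8, |3-13|=10, |11-13|=2, |3-13|=10, |11-13|=2, |18-13|=5. 3 nearest: (11,A), (11,B), (17,B). Counts: {'A': 1, 'B': 2}. Majority class: B.

B


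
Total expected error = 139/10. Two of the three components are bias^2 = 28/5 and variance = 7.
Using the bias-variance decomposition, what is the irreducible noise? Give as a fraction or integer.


Total error = bias^2 + variance + irreducible noise. So irreducible noise = 139/10 - 28/5 - 7 = 13/10.

13/10


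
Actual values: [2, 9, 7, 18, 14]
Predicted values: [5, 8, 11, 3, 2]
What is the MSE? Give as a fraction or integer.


MSE = (1/5) * ((2-5)^2=9 + (9-8)^2=1 + (7-11)^2=16 + (18-3)^2=225 + (14-2)^2=144). Sum = 395. MSE = 79.

79


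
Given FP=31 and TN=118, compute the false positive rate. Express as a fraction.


FPR = FP / (FP + TN) = 31 / 149 = 31/149.

31/149


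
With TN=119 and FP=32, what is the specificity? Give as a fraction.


Specificity = TN / (TN + FP) = 119 / 151 = 119/151.

119/151


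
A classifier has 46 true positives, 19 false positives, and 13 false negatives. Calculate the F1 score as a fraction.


Precision = 46/65 = 46/65. Recall = 46/59 = 46/59. F1 = 2*P*R/(P+R) = 23/31.

23/31


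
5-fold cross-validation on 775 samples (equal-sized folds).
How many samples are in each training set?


Each validation fold has 775/5 = 155 samples. Training set = 775 - 155 = 620.

620


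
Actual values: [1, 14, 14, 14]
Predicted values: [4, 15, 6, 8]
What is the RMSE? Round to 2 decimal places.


MSE = 27.5000. RMSE = sqrt(27.5000) = 5.24.

5.24


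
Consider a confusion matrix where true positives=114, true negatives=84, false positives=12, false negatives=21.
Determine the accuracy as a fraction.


Accuracy = (TP + TN) / (TP + TN + FP + FN) = (114 + 84) / 231 = 6/7.

6/7


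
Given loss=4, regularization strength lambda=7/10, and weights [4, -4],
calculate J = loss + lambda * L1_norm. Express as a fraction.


L1 norm = sum(|w|) = 8. J = 4 + 7/10 * 8 = 48/5.

48/5


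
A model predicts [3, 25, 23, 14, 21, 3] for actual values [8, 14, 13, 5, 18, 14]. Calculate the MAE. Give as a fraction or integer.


MAE = (1/6) * (|8-3|=5 + |14-25|=11 + |13-23|=10 + |5-14|=9 + |18-21|=3 + |14-3|=11). Sum = 49. MAE = 49/6.

49/6


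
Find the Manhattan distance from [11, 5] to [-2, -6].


d = sum of absolute differences: |11--2|=13 + |5--6|=11 = 24.

24


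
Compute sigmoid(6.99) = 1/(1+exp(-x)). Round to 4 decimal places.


sigma(6.99) = 1/(1+e^(-6.99)) = 1/(1+0.000921) = 1/1.000921 = 0.9991.

0.9991


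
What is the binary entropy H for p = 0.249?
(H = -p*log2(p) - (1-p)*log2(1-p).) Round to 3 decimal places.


H = -0.249*log2(0.249) - 0.751*log2(0.751) = 0.810.

0.810


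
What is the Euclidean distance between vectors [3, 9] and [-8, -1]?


d = sqrt(sum of squared differences). (3--8)^2=121, (9--1)^2=100. Sum = 221.

sqrt(221)


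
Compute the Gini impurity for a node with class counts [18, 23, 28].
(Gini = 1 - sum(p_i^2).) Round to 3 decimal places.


Total = 69. Proportions: 18/69, 23/69, 28/69. sum(p_i^2) = 0.3438. Gini = 1 - 0.3438 = 0.6562, which rounds to 0.656.

0.656


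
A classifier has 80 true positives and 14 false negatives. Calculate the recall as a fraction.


Recall = TP / (TP + FN) = 80 / 94 = 40/47.

40/47


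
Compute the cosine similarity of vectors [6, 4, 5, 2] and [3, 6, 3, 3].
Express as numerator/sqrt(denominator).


dot = 63. |a|^2 = 81, |b|^2 = 63. cos = 63/sqrt(5103).

63/sqrt(5103)


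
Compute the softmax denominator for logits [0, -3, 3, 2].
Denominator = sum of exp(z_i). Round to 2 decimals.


Denom = e^0=1.0000 + e^-3=0.0498 + e^3=20.0855 + e^2=7.3891. Sum = 28.5244, which rounds to 28.52.

28.52


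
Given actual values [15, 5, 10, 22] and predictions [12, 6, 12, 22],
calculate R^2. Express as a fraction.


Mean(y) = 13. SS_res = 14. SS_tot = 158. R^2 = 1 - 14/(158) = 72/79.

72/79


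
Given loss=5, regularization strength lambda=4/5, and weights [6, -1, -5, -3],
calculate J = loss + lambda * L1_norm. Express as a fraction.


L1 norm = sum(|w|) = 15. J = 5 + 4/5 * 15 = 17.

17


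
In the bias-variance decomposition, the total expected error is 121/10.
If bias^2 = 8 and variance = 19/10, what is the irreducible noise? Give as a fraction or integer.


Total error = bias^2 + variance + irreducible noise. So irreducible noise = 121/10 - 8 - 19/10 = 11/5.

11/5


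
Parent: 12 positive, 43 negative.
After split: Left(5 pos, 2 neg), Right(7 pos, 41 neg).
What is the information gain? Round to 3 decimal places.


H(parent) = 0.7568. H(left) = 0.8631, H(right) = 0.5993. Weighted = (7/55)*0.8631 + (48/55)*0.5993 = 0.6329. IG = 0.7568 - 0.6329 = 0.1239, which rounds to 0.124.

0.124


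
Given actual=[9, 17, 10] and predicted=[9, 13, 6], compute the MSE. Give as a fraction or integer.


MSE = (1/3) * ((9-9)^2=0 + (17-13)^2=16 + (10-6)^2=16). Sum = 32. MSE = 32/3.

32/3


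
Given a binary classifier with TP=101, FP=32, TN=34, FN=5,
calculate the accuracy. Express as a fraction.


Accuracy = (TP + TN) / (TP + TN + FP + FN) = (101 + 34) / 172 = 135/172.

135/172


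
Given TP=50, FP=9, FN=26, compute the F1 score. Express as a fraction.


Precision = 50/59 = 50/59. Recall = 50/76 = 25/38. F1 = 2*P*R/(P+R) = 20/27.

20/27


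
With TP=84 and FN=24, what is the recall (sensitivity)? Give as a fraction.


Recall = TP / (TP + FN) = 84 / 108 = 7/9.

7/9


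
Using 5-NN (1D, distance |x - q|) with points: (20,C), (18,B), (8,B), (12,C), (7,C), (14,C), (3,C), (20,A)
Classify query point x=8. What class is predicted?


Distances: |20-8|=12, |18-8|=10, |8-8|=0, |12-8|=4, |7-8|=1, |14-8|=6, |3-8|=5, |20-8|=12. 5 nearest: (8,B), (7,C), (12,C), (3,C), (14,C). Counts: {'B': 1, 'C': 4}. Majority class: C.

C


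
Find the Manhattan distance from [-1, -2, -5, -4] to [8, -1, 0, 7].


d = sum of absolute differences: |-1-8|=9 + |-2--1|=1 + |-5-0|=5 + |-4-7|=11 = 26.

26


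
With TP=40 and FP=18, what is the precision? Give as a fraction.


Precision = TP / (TP + FP) = 40 / 58 = 20/29.

20/29


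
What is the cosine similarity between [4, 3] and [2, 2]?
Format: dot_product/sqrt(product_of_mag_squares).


dot = 14. |a|^2 = 25, |b|^2 = 8. cos = 14/sqrt(200).

14/sqrt(200)


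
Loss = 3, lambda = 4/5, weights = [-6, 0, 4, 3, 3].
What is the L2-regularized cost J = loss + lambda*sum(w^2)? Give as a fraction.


L2 sq norm = sum(w^2) = 70. J = 3 + 4/5 * 70 = 59.

59


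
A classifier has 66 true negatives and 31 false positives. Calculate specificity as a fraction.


Specificity = TN / (TN + FP) = 66 / 97 = 66/97.

66/97


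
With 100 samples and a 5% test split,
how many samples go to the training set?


Test set = 100 * 5% = 5. Training set = 100 - 5 = 95.

95


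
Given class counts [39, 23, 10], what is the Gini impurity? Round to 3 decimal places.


Total = 72. Proportions: 39/72, 23/72, 10/72. sum(p_i^2) = 0.4147. Gini = 1 - 0.4147 = 0.5853, which rounds to 0.585.

0.585


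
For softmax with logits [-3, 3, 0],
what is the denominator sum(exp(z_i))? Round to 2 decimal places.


Denom = e^-3=0.0498 + e^3=20.0855 + e^0=1.0000. Sum = 21.1353, which rounds to 21.14.

21.14


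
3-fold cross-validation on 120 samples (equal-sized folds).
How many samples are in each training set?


Each validation fold has 120/3 = 40 samples. Training set = 120 - 40 = 80.

80


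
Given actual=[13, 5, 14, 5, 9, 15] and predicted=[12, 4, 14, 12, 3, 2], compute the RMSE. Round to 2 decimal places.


MSE = 42.6667. RMSE = sqrt(42.6667) = 6.53.

6.53


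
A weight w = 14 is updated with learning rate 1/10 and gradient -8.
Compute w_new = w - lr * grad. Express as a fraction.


w_new = 14 - 1/10 * -8 = 14 - -4/5 = 74/5.

74/5


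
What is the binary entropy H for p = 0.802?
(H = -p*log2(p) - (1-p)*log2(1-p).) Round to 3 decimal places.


H = -0.802*log2(0.802) - 0.198*log2(0.198) = 0.718.

0.718


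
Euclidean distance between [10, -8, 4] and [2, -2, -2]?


d = sqrt(sum of squared differences). (10-2)^2=64, (-8--2)^2=36, (4--2)^2=36. Sum = 136.

sqrt(136)


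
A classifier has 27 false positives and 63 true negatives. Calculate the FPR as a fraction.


FPR = FP / (FP + TN) = 27 / 90 = 3/10.

3/10


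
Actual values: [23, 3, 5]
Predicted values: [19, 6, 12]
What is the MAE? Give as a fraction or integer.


MAE = (1/3) * (|23-19|=4 + |3-6|=3 + |5-12|=7). Sum = 14. MAE = 14/3.

14/3


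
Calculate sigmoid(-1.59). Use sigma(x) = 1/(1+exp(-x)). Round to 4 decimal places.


sigma(-1.59) = 1/(1+e^(1.59)) = 1/(1+4.903749) = 1/5.903749 = 0.1694.

0.1694


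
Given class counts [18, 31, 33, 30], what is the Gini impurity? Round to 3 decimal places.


Total = 112. Proportions: 18/112, 31/112, 33/112, 30/112. sum(p_i^2) = 0.2610. Gini = 1 - 0.2610 = 0.7390, which rounds to 0.739.

0.739


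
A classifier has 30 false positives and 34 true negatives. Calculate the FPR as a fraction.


FPR = FP / (FP + TN) = 30 / 64 = 15/32.

15/32


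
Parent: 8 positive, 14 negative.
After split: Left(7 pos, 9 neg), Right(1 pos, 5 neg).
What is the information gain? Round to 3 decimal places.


H(parent) = 0.9457. H(left) = 0.9887, H(right) = 0.6500. Weighted = (16/22)*0.9887 + (6/22)*0.6500 = 0.8963. IG = 0.9457 - 0.8963 = 0.0494, which rounds to 0.049.

0.049


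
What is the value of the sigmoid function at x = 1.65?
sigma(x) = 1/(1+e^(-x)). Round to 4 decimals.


sigma(1.65) = 1/(1+e^(-1.65)) = 1/(1+0.192050) = 1/1.192050 = 0.8389.

0.8389


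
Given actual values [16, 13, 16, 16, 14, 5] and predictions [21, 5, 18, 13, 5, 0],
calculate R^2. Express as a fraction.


Mean(y) = 40/3. SS_res = 208. SS_tot = 274/3. R^2 = 1 - 208/(274/3) = -175/137.

-175/137


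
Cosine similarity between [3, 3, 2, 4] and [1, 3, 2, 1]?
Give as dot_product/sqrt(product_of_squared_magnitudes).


dot = 20. |a|^2 = 38, |b|^2 = 15. cos = 20/sqrt(570).

20/sqrt(570)


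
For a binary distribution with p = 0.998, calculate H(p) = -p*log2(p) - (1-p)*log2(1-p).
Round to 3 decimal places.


H = -0.998*log2(0.998) - 0.002*log2(0.002) = 0.021.

0.021


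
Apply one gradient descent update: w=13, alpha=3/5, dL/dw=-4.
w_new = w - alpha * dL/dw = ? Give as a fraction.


w_new = 13 - 3/5 * -4 = 13 - -12/5 = 77/5.

77/5


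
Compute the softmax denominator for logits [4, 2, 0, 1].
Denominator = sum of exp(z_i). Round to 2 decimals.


Denom = e^4=54.5982 + e^2=7.3891 + e^0=1.0000 + e^1=2.7183. Sum = 65.7056, which rounds to 65.71.

65.71


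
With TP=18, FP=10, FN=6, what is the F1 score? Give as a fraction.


Precision = 18/28 = 9/14. Recall = 18/24 = 3/4. F1 = 2*P*R/(P+R) = 9/13.

9/13


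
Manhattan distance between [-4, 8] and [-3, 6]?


d = sum of absolute differences: |-4--3|=1 + |8-6|=2 = 3.

3


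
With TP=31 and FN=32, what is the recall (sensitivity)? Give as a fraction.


Recall = TP / (TP + FN) = 31 / 63 = 31/63.

31/63


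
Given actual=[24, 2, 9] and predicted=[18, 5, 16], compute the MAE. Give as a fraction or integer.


MAE = (1/3) * (|24-18|=6 + |2-5|=3 + |9-16|=7). Sum = 16. MAE = 16/3.

16/3


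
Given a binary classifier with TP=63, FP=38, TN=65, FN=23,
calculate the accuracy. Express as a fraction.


Accuracy = (TP + TN) / (TP + TN + FP + FN) = (63 + 65) / 189 = 128/189.

128/189


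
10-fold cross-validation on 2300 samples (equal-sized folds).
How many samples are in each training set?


Each validation fold has 2300/10 = 230 samples. Training set = 2300 - 230 = 2070.

2070


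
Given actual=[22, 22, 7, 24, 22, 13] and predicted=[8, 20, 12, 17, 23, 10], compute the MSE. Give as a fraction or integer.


MSE = (1/6) * ((22-8)^2=196 + (22-20)^2=4 + (7-12)^2=25 + (24-17)^2=49 + (22-23)^2=1 + (13-10)^2=9). Sum = 284. MSE = 142/3.

142/3


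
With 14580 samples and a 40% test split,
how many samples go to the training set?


Test set = 14580 * 40% = 5832. Training set = 14580 - 5832 = 8748.

8748


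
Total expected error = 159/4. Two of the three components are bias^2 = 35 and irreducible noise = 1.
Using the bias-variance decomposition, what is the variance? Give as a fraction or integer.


Total error = bias^2 + variance + irreducible noise. So variance = 159/4 - 35 - 1 = 15/4.

15/4


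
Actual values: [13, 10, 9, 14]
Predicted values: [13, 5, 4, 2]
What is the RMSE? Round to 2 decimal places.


MSE = 48.5000. RMSE = sqrt(48.5000) = 6.96.

6.96


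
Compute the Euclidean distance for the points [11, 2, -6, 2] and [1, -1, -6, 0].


d = sqrt(sum of squared differences). (11-1)^2=100, (2--1)^2=9, (-6--6)^2=0, (2-0)^2=4. Sum = 113.

sqrt(113)


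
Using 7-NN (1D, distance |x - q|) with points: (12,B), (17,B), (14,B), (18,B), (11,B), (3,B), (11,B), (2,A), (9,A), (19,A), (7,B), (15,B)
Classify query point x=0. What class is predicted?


Distances: |12-0|=12, |17-0|=17, |14-0|=14, |18-0|=18, |11-0|=11, |3-0|=3, |11-0|=11, |2-0|=2, |9-0|=9, |19-0|=19, |7-0|=7, |15-0|=15. 7 nearest: (2,A), (3,B), (7,B), (9,A), (11,B), (11,B), (12,B). Counts: {'A': 2, 'B': 5}. Majority class: B.

B


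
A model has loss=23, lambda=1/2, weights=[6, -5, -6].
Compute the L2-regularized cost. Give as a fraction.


L2 sq norm = sum(w^2) = 97. J = 23 + 1/2 * 97 = 143/2.

143/2


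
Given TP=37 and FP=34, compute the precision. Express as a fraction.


Precision = TP / (TP + FP) = 37 / 71 = 37/71.

37/71


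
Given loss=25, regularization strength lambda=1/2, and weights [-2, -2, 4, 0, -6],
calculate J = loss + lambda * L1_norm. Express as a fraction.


L1 norm = sum(|w|) = 14. J = 25 + 1/2 * 14 = 32.

32


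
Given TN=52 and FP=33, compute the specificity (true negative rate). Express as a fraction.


Specificity = TN / (TN + FP) = 52 / 85 = 52/85.

52/85


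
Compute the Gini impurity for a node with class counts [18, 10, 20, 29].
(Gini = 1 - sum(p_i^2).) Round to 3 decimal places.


Total = 77. Proportions: 18/77, 10/77, 20/77, 29/77. sum(p_i^2) = 0.2808. Gini = 1 - 0.2808 = 0.7192, which rounds to 0.719.

0.719


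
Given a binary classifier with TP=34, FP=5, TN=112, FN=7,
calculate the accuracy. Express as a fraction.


Accuracy = (TP + TN) / (TP + TN + FP + FN) = (34 + 112) / 158 = 73/79.

73/79


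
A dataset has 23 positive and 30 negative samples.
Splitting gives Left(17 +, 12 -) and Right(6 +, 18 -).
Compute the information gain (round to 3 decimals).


H(parent) = 0.9874. H(left) = 0.9784, H(right) = 0.8113. Weighted = (29/53)*0.9784 + (24/53)*0.8113 = 0.9027. IG = 0.9874 - 0.9027 = 0.0847, which rounds to 0.085.

0.085


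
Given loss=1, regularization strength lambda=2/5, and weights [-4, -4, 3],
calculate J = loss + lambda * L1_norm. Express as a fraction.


L1 norm = sum(|w|) = 11. J = 1 + 2/5 * 11 = 27/5.

27/5


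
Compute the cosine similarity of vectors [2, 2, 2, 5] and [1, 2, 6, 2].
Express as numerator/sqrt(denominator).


dot = 28. |a|^2 = 37, |b|^2 = 45. cos = 28/sqrt(1665).

28/sqrt(1665)


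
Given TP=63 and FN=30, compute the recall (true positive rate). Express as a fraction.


Recall = TP / (TP + FN) = 63 / 93 = 21/31.

21/31


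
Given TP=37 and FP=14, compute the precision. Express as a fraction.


Precision = TP / (TP + FP) = 37 / 51 = 37/51.

37/51


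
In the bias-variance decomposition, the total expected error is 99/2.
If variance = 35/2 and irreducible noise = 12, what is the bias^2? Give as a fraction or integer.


Total error = bias^2 + variance + irreducible noise. So bias^2 = 99/2 - 35/2 - 12 = 20.

20


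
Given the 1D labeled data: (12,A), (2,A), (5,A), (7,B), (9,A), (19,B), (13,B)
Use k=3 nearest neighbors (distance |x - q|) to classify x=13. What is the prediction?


Distances: |12-13|=1, |2-13|=11, |5-13|=8, |7-13|=6, |9-13|=4, |19-13|=6, |13-13|=0. 3 nearest: (13,B), (12,A), (9,A). Counts: {'B': 1, 'A': 2}. Majority class: A.

A


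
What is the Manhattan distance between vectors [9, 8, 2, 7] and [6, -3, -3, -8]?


d = sum of absolute differences: |9-6|=3 + |8--3|=11 + |2--3|=5 + |7--8|=15 = 34.

34


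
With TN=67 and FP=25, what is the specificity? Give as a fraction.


Specificity = TN / (TN + FP) = 67 / 92 = 67/92.

67/92


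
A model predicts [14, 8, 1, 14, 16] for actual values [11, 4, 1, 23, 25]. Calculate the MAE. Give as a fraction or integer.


MAE = (1/5) * (|11-14|=3 + |4-8|=4 + |1-1|=0 + |23-14|=9 + |25-16|=9). Sum = 25. MAE = 5.

5


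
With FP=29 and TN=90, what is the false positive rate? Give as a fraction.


FPR = FP / (FP + TN) = 29 / 119 = 29/119.

29/119


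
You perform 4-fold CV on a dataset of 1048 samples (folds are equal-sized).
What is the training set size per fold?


Each validation fold has 1048/4 = 262 samples. Training set = 1048 - 262 = 786.

786


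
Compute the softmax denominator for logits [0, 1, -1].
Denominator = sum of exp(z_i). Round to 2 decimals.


Denom = e^0=1.0000 + e^1=2.7183 + e^-1=0.3679. Sum = 4.0862, which rounds to 4.09.

4.09


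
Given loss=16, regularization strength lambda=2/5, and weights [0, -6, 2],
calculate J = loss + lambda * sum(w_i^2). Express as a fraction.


L2 sq norm = sum(w^2) = 40. J = 16 + 2/5 * 40 = 32.

32


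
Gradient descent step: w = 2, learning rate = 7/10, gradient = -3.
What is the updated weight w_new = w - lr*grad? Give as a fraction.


w_new = 2 - 7/10 * -3 = 2 - -21/10 = 41/10.

41/10


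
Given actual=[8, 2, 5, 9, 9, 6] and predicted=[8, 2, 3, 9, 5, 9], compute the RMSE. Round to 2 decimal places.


MSE = 4.8333. RMSE = sqrt(4.8333) = 2.20.

2.20


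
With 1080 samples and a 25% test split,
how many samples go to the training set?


Test set = 1080 * 25% = 270. Training set = 1080 - 270 = 810.

810


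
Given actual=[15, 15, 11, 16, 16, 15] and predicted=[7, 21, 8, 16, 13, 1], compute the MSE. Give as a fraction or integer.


MSE = (1/6) * ((15-7)^2=64 + (15-21)^2=36 + (11-8)^2=9 + (16-16)^2=0 + (16-13)^2=9 + (15-1)^2=196). Sum = 314. MSE = 157/3.

157/3


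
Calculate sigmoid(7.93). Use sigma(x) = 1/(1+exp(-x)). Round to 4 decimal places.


sigma(7.93) = 1/(1+e^(-7.93)) = 1/(1+0.000360) = 1/1.000360 = 0.9996.

0.9996


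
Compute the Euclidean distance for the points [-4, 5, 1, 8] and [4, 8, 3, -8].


d = sqrt(sum of squared differences). (-4-4)^2=64, (5-8)^2=9, (1-3)^2=4, (8--8)^2=256. Sum = 333.

sqrt(333)


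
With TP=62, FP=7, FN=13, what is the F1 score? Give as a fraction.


Precision = 62/69 = 62/69. Recall = 62/75 = 62/75. F1 = 2*P*R/(P+R) = 31/36.

31/36


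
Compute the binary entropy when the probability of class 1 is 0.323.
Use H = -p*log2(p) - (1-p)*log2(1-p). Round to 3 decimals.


H = -0.323*log2(0.323) - 0.677*log2(0.677) = 0.908.

0.908


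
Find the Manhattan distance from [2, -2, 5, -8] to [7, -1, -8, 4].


d = sum of absolute differences: |2-7|=5 + |-2--1|=1 + |5--8|=13 + |-8-4|=12 = 31.

31


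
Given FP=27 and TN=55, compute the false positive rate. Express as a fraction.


FPR = FP / (FP + TN) = 27 / 82 = 27/82.

27/82


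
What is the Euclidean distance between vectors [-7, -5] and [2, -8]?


d = sqrt(sum of squared differences). (-7-2)^2=81, (-5--8)^2=9. Sum = 90.

sqrt(90)


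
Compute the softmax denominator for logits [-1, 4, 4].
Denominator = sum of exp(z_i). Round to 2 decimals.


Denom = e^-1=0.3679 + e^4=54.5982 + e^4=54.5982. Sum = 109.5643, which rounds to 109.56.

109.56


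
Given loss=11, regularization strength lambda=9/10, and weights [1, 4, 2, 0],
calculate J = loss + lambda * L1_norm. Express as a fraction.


L1 norm = sum(|w|) = 7. J = 11 + 9/10 * 7 = 173/10.

173/10


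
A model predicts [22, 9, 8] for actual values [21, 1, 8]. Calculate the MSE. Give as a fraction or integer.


MSE = (1/3) * ((21-22)^2=1 + (1-9)^2=64 + (8-8)^2=0). Sum = 65. MSE = 65/3.

65/3


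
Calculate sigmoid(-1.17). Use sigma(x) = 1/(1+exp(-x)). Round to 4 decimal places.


sigma(-1.17) = 1/(1+e^(1.17)) = 1/(1+3.221993) = 1/4.221993 = 0.2369.

0.2369
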